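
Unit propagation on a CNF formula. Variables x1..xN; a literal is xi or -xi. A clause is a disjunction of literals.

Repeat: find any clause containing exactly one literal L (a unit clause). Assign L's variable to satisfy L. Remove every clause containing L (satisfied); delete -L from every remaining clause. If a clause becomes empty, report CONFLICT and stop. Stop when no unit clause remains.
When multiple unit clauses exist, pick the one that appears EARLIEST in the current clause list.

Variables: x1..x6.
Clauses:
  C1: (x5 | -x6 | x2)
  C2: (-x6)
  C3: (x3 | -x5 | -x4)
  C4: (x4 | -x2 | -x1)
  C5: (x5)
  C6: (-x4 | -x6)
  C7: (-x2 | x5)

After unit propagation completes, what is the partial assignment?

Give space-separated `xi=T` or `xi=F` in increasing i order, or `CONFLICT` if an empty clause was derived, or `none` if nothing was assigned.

Answer: x5=T x6=F

Derivation:
unit clause [-6] forces x6=F; simplify:
  satisfied 3 clause(s); 4 remain; assigned so far: [6]
unit clause [5] forces x5=T; simplify:
  drop -5 from [3, -5, -4] -> [3, -4]
  satisfied 2 clause(s); 2 remain; assigned so far: [5, 6]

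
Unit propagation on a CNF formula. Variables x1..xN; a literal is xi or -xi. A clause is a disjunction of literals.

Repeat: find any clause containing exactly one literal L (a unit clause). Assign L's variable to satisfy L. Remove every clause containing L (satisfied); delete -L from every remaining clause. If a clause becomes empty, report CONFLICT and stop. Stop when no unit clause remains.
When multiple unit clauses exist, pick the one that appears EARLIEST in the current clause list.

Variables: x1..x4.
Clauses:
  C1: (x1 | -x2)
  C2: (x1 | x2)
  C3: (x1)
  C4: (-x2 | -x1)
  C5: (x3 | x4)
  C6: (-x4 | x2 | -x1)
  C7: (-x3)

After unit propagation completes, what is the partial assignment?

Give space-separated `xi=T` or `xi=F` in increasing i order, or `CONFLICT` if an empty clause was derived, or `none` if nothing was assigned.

Answer: CONFLICT

Derivation:
unit clause [1] forces x1=T; simplify:
  drop -1 from [-2, -1] -> [-2]
  drop -1 from [-4, 2, -1] -> [-4, 2]
  satisfied 3 clause(s); 4 remain; assigned so far: [1]
unit clause [-2] forces x2=F; simplify:
  drop 2 from [-4, 2] -> [-4]
  satisfied 1 clause(s); 3 remain; assigned so far: [1, 2]
unit clause [-4] forces x4=F; simplify:
  drop 4 from [3, 4] -> [3]
  satisfied 1 clause(s); 2 remain; assigned so far: [1, 2, 4]
unit clause [3] forces x3=T; simplify:
  drop -3 from [-3] -> [] (empty!)
  satisfied 1 clause(s); 1 remain; assigned so far: [1, 2, 3, 4]
CONFLICT (empty clause)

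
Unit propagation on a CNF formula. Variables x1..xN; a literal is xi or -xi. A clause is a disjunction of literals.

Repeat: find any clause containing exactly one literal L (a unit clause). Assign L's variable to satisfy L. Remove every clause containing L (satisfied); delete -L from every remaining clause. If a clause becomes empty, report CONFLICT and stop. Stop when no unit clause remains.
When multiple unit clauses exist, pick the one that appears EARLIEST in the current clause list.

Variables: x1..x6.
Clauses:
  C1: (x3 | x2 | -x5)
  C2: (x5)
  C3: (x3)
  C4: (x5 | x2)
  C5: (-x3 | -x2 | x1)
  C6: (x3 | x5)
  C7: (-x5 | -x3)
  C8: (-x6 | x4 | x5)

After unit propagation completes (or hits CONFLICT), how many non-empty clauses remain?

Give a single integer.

unit clause [5] forces x5=T; simplify:
  drop -5 from [3, 2, -5] -> [3, 2]
  drop -5 from [-5, -3] -> [-3]
  satisfied 4 clause(s); 4 remain; assigned so far: [5]
unit clause [3] forces x3=T; simplify:
  drop -3 from [-3, -2, 1] -> [-2, 1]
  drop -3 from [-3] -> [] (empty!)
  satisfied 2 clause(s); 2 remain; assigned so far: [3, 5]
CONFLICT (empty clause)

Answer: 1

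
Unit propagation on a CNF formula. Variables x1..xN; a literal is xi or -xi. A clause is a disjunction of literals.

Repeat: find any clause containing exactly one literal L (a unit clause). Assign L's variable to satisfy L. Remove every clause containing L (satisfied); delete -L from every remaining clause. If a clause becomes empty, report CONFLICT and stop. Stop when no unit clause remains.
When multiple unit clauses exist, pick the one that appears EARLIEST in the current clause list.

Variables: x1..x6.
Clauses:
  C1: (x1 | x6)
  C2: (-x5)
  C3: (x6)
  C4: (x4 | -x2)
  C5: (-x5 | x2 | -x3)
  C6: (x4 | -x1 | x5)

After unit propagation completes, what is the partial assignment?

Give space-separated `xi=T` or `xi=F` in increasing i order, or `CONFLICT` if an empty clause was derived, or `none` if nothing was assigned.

Answer: x5=F x6=T

Derivation:
unit clause [-5] forces x5=F; simplify:
  drop 5 from [4, -1, 5] -> [4, -1]
  satisfied 2 clause(s); 4 remain; assigned so far: [5]
unit clause [6] forces x6=T; simplify:
  satisfied 2 clause(s); 2 remain; assigned so far: [5, 6]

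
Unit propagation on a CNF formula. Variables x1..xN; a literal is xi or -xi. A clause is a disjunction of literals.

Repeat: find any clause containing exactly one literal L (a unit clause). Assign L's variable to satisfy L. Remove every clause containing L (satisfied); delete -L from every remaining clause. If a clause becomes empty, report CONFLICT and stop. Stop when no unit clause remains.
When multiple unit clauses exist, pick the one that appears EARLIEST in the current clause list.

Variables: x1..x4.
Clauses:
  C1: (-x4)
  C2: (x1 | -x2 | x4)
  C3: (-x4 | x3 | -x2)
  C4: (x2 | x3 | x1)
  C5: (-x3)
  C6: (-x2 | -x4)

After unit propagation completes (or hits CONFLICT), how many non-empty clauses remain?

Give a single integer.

Answer: 2

Derivation:
unit clause [-4] forces x4=F; simplify:
  drop 4 from [1, -2, 4] -> [1, -2]
  satisfied 3 clause(s); 3 remain; assigned so far: [4]
unit clause [-3] forces x3=F; simplify:
  drop 3 from [2, 3, 1] -> [2, 1]
  satisfied 1 clause(s); 2 remain; assigned so far: [3, 4]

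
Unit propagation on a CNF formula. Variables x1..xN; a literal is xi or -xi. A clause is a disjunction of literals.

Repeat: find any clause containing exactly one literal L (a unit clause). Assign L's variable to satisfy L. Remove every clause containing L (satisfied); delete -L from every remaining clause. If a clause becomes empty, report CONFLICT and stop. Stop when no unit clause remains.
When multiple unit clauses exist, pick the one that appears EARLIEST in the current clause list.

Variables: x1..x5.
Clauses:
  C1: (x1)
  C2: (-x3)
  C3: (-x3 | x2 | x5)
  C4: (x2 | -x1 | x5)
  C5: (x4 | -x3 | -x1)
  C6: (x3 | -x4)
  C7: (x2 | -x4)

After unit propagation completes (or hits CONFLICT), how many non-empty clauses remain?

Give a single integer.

unit clause [1] forces x1=T; simplify:
  drop -1 from [2, -1, 5] -> [2, 5]
  drop -1 from [4, -3, -1] -> [4, -3]
  satisfied 1 clause(s); 6 remain; assigned so far: [1]
unit clause [-3] forces x3=F; simplify:
  drop 3 from [3, -4] -> [-4]
  satisfied 3 clause(s); 3 remain; assigned so far: [1, 3]
unit clause [-4] forces x4=F; simplify:
  satisfied 2 clause(s); 1 remain; assigned so far: [1, 3, 4]

Answer: 1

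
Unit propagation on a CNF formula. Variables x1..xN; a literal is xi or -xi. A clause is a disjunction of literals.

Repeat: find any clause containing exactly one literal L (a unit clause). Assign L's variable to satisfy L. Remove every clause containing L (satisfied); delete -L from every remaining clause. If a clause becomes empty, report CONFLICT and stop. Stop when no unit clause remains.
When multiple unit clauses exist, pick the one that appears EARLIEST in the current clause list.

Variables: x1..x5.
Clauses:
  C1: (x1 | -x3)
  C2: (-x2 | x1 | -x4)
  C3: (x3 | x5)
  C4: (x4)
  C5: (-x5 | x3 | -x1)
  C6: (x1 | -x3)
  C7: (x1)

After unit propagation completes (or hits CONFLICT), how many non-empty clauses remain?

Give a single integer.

Answer: 2

Derivation:
unit clause [4] forces x4=T; simplify:
  drop -4 from [-2, 1, -4] -> [-2, 1]
  satisfied 1 clause(s); 6 remain; assigned so far: [4]
unit clause [1] forces x1=T; simplify:
  drop -1 from [-5, 3, -1] -> [-5, 3]
  satisfied 4 clause(s); 2 remain; assigned so far: [1, 4]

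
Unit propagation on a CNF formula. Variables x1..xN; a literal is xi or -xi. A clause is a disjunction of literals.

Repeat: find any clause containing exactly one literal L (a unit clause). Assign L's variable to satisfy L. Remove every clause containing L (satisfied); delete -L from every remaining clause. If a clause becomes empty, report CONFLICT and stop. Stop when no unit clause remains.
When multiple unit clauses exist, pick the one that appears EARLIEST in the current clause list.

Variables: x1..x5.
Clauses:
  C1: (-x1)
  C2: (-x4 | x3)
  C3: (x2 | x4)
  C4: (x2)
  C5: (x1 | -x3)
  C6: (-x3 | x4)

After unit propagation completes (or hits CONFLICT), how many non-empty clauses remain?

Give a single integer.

unit clause [-1] forces x1=F; simplify:
  drop 1 from [1, -3] -> [-3]
  satisfied 1 clause(s); 5 remain; assigned so far: [1]
unit clause [2] forces x2=T; simplify:
  satisfied 2 clause(s); 3 remain; assigned so far: [1, 2]
unit clause [-3] forces x3=F; simplify:
  drop 3 from [-4, 3] -> [-4]
  satisfied 2 clause(s); 1 remain; assigned so far: [1, 2, 3]
unit clause [-4] forces x4=F; simplify:
  satisfied 1 clause(s); 0 remain; assigned so far: [1, 2, 3, 4]

Answer: 0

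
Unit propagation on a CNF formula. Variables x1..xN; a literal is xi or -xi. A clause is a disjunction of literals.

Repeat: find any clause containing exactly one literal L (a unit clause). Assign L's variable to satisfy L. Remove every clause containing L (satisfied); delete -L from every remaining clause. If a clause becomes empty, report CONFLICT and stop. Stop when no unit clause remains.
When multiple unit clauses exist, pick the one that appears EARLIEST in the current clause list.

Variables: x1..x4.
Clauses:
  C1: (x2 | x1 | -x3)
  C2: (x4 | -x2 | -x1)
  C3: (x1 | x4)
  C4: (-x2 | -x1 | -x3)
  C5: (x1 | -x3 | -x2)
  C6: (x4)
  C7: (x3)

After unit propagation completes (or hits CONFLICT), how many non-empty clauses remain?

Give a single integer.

unit clause [4] forces x4=T; simplify:
  satisfied 3 clause(s); 4 remain; assigned so far: [4]
unit clause [3] forces x3=T; simplify:
  drop -3 from [2, 1, -3] -> [2, 1]
  drop -3 from [-2, -1, -3] -> [-2, -1]
  drop -3 from [1, -3, -2] -> [1, -2]
  satisfied 1 clause(s); 3 remain; assigned so far: [3, 4]

Answer: 3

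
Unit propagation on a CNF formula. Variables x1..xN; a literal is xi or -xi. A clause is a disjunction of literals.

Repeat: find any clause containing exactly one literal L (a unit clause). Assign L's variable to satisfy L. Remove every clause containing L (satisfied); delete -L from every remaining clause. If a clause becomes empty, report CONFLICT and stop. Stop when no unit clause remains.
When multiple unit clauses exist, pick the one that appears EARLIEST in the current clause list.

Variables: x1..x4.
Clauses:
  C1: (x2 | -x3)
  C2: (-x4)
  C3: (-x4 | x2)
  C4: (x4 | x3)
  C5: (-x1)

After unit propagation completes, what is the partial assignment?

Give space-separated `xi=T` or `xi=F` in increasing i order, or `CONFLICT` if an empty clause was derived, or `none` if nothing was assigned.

Answer: x1=F x2=T x3=T x4=F

Derivation:
unit clause [-4] forces x4=F; simplify:
  drop 4 from [4, 3] -> [3]
  satisfied 2 clause(s); 3 remain; assigned so far: [4]
unit clause [3] forces x3=T; simplify:
  drop -3 from [2, -3] -> [2]
  satisfied 1 clause(s); 2 remain; assigned so far: [3, 4]
unit clause [2] forces x2=T; simplify:
  satisfied 1 clause(s); 1 remain; assigned so far: [2, 3, 4]
unit clause [-1] forces x1=F; simplify:
  satisfied 1 clause(s); 0 remain; assigned so far: [1, 2, 3, 4]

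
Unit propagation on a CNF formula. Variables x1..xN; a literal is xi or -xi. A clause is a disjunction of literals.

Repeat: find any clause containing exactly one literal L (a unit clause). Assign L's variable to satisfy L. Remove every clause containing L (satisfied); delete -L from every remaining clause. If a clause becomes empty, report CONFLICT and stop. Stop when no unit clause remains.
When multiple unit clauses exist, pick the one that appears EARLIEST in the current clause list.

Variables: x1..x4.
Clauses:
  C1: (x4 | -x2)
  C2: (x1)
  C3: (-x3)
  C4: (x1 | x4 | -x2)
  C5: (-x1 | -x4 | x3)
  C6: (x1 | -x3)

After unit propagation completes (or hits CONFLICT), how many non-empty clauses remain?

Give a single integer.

unit clause [1] forces x1=T; simplify:
  drop -1 from [-1, -4, 3] -> [-4, 3]
  satisfied 3 clause(s); 3 remain; assigned so far: [1]
unit clause [-3] forces x3=F; simplify:
  drop 3 from [-4, 3] -> [-4]
  satisfied 1 clause(s); 2 remain; assigned so far: [1, 3]
unit clause [-4] forces x4=F; simplify:
  drop 4 from [4, -2] -> [-2]
  satisfied 1 clause(s); 1 remain; assigned so far: [1, 3, 4]
unit clause [-2] forces x2=F; simplify:
  satisfied 1 clause(s); 0 remain; assigned so far: [1, 2, 3, 4]

Answer: 0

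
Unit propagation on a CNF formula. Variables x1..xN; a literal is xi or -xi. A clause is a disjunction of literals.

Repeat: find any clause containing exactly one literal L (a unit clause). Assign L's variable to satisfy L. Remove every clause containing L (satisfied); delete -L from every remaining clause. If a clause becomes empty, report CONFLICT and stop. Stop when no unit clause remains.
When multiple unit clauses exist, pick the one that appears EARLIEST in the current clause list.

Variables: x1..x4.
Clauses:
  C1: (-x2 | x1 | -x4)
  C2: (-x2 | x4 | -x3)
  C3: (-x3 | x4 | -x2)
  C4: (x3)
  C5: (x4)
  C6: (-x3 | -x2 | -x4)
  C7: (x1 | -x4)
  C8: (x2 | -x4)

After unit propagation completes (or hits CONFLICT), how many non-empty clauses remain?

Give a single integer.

unit clause [3] forces x3=T; simplify:
  drop -3 from [-2, 4, -3] -> [-2, 4]
  drop -3 from [-3, 4, -2] -> [4, -2]
  drop -3 from [-3, -2, -4] -> [-2, -4]
  satisfied 1 clause(s); 7 remain; assigned so far: [3]
unit clause [4] forces x4=T; simplify:
  drop -4 from [-2, 1, -4] -> [-2, 1]
  drop -4 from [-2, -4] -> [-2]
  drop -4 from [1, -4] -> [1]
  drop -4 from [2, -4] -> [2]
  satisfied 3 clause(s); 4 remain; assigned so far: [3, 4]
unit clause [-2] forces x2=F; simplify:
  drop 2 from [2] -> [] (empty!)
  satisfied 2 clause(s); 2 remain; assigned so far: [2, 3, 4]
CONFLICT (empty clause)

Answer: 1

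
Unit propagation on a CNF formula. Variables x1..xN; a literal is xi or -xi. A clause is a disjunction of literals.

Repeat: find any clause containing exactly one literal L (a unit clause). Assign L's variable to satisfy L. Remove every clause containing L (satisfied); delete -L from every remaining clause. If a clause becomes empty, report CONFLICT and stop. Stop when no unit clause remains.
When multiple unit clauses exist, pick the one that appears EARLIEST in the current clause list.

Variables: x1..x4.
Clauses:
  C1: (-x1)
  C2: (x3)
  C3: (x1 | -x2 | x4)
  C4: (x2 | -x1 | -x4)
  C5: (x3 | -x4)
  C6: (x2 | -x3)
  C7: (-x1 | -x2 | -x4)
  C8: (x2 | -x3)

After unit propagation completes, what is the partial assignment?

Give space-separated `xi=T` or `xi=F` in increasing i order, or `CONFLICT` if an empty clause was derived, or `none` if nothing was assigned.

unit clause [-1] forces x1=F; simplify:
  drop 1 from [1, -2, 4] -> [-2, 4]
  satisfied 3 clause(s); 5 remain; assigned so far: [1]
unit clause [3] forces x3=T; simplify:
  drop -3 from [2, -3] -> [2]
  drop -3 from [2, -3] -> [2]
  satisfied 2 clause(s); 3 remain; assigned so far: [1, 3]
unit clause [2] forces x2=T; simplify:
  drop -2 from [-2, 4] -> [4]
  satisfied 2 clause(s); 1 remain; assigned so far: [1, 2, 3]
unit clause [4] forces x4=T; simplify:
  satisfied 1 clause(s); 0 remain; assigned so far: [1, 2, 3, 4]

Answer: x1=F x2=T x3=T x4=T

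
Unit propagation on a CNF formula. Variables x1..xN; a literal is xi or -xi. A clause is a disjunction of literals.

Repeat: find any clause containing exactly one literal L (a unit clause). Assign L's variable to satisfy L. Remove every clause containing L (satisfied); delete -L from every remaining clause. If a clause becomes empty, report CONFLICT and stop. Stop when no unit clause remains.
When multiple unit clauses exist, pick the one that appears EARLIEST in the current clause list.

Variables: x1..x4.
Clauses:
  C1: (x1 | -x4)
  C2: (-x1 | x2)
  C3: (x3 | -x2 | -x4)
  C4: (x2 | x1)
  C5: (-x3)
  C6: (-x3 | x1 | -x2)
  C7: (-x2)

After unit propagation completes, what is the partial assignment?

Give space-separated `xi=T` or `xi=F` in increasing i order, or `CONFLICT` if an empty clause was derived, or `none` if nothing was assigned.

unit clause [-3] forces x3=F; simplify:
  drop 3 from [3, -2, -4] -> [-2, -4]
  satisfied 2 clause(s); 5 remain; assigned so far: [3]
unit clause [-2] forces x2=F; simplify:
  drop 2 from [-1, 2] -> [-1]
  drop 2 from [2, 1] -> [1]
  satisfied 2 clause(s); 3 remain; assigned so far: [2, 3]
unit clause [-1] forces x1=F; simplify:
  drop 1 from [1, -4] -> [-4]
  drop 1 from [1] -> [] (empty!)
  satisfied 1 clause(s); 2 remain; assigned so far: [1, 2, 3]
CONFLICT (empty clause)

Answer: CONFLICT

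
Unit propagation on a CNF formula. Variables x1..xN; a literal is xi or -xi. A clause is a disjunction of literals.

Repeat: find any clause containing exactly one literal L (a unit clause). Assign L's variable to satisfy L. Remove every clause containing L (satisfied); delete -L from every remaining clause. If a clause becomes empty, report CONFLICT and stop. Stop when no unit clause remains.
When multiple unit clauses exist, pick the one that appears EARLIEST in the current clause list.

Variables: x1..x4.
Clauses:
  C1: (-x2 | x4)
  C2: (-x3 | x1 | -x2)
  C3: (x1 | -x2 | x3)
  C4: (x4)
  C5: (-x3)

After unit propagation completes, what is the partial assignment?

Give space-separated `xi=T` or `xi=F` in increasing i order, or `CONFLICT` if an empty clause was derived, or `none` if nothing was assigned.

unit clause [4] forces x4=T; simplify:
  satisfied 2 clause(s); 3 remain; assigned so far: [4]
unit clause [-3] forces x3=F; simplify:
  drop 3 from [1, -2, 3] -> [1, -2]
  satisfied 2 clause(s); 1 remain; assigned so far: [3, 4]

Answer: x3=F x4=T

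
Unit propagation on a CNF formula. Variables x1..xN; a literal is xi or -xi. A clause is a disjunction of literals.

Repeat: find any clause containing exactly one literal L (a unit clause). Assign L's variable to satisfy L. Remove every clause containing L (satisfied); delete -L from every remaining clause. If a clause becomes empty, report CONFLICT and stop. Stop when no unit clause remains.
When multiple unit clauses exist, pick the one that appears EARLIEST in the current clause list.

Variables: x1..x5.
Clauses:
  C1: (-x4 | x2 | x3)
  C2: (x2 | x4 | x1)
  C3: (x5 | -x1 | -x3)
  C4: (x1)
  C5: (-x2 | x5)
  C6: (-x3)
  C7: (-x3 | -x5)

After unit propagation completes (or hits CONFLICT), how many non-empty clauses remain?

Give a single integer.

unit clause [1] forces x1=T; simplify:
  drop -1 from [5, -1, -3] -> [5, -3]
  satisfied 2 clause(s); 5 remain; assigned so far: [1]
unit clause [-3] forces x3=F; simplify:
  drop 3 from [-4, 2, 3] -> [-4, 2]
  satisfied 3 clause(s); 2 remain; assigned so far: [1, 3]

Answer: 2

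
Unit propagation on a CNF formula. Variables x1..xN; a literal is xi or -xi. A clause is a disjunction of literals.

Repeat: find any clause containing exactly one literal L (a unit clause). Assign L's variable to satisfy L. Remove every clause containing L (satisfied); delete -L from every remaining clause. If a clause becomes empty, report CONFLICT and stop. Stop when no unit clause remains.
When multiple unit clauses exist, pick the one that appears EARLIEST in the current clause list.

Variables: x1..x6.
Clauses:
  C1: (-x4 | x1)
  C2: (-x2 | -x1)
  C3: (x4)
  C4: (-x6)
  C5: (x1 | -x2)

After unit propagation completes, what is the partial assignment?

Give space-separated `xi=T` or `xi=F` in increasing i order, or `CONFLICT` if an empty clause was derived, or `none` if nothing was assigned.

Answer: x1=T x2=F x4=T x6=F

Derivation:
unit clause [4] forces x4=T; simplify:
  drop -4 from [-4, 1] -> [1]
  satisfied 1 clause(s); 4 remain; assigned so far: [4]
unit clause [1] forces x1=T; simplify:
  drop -1 from [-2, -1] -> [-2]
  satisfied 2 clause(s); 2 remain; assigned so far: [1, 4]
unit clause [-2] forces x2=F; simplify:
  satisfied 1 clause(s); 1 remain; assigned so far: [1, 2, 4]
unit clause [-6] forces x6=F; simplify:
  satisfied 1 clause(s); 0 remain; assigned so far: [1, 2, 4, 6]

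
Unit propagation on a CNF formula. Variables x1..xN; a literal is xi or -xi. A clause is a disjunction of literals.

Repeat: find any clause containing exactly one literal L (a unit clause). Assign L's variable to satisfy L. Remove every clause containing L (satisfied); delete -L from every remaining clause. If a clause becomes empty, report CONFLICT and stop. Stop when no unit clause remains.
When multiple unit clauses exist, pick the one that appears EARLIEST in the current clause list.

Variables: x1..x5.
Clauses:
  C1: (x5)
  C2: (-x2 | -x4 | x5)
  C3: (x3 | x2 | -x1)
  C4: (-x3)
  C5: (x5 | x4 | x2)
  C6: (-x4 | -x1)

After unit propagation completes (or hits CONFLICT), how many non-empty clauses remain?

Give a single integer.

Answer: 2

Derivation:
unit clause [5] forces x5=T; simplify:
  satisfied 3 clause(s); 3 remain; assigned so far: [5]
unit clause [-3] forces x3=F; simplify:
  drop 3 from [3, 2, -1] -> [2, -1]
  satisfied 1 clause(s); 2 remain; assigned so far: [3, 5]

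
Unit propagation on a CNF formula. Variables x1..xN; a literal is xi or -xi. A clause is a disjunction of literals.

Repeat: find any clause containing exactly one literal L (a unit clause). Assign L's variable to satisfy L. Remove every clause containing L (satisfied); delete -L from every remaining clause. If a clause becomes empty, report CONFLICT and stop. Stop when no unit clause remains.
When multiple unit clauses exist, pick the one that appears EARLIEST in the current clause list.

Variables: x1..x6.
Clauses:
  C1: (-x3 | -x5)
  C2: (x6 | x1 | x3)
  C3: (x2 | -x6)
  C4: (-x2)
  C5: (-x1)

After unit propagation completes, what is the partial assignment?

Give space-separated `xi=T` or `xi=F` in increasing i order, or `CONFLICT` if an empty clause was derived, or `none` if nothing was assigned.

Answer: x1=F x2=F x3=T x5=F x6=F

Derivation:
unit clause [-2] forces x2=F; simplify:
  drop 2 from [2, -6] -> [-6]
  satisfied 1 clause(s); 4 remain; assigned so far: [2]
unit clause [-6] forces x6=F; simplify:
  drop 6 from [6, 1, 3] -> [1, 3]
  satisfied 1 clause(s); 3 remain; assigned so far: [2, 6]
unit clause [-1] forces x1=F; simplify:
  drop 1 from [1, 3] -> [3]
  satisfied 1 clause(s); 2 remain; assigned so far: [1, 2, 6]
unit clause [3] forces x3=T; simplify:
  drop -3 from [-3, -5] -> [-5]
  satisfied 1 clause(s); 1 remain; assigned so far: [1, 2, 3, 6]
unit clause [-5] forces x5=F; simplify:
  satisfied 1 clause(s); 0 remain; assigned so far: [1, 2, 3, 5, 6]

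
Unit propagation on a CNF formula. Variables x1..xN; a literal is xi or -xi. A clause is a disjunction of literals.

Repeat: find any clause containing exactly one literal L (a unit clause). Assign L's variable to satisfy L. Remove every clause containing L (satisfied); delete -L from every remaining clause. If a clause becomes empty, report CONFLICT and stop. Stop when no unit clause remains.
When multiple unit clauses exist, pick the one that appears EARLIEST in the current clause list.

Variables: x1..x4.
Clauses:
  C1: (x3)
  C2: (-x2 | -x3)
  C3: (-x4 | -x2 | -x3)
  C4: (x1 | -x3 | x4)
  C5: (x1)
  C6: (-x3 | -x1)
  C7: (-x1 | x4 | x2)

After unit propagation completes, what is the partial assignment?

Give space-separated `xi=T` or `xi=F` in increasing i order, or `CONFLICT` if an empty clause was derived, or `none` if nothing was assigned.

Answer: CONFLICT

Derivation:
unit clause [3] forces x3=T; simplify:
  drop -3 from [-2, -3] -> [-2]
  drop -3 from [-4, -2, -3] -> [-4, -2]
  drop -3 from [1, -3, 4] -> [1, 4]
  drop -3 from [-3, -1] -> [-1]
  satisfied 1 clause(s); 6 remain; assigned so far: [3]
unit clause [-2] forces x2=F; simplify:
  drop 2 from [-1, 4, 2] -> [-1, 4]
  satisfied 2 clause(s); 4 remain; assigned so far: [2, 3]
unit clause [1] forces x1=T; simplify:
  drop -1 from [-1] -> [] (empty!)
  drop -1 from [-1, 4] -> [4]
  satisfied 2 clause(s); 2 remain; assigned so far: [1, 2, 3]
CONFLICT (empty clause)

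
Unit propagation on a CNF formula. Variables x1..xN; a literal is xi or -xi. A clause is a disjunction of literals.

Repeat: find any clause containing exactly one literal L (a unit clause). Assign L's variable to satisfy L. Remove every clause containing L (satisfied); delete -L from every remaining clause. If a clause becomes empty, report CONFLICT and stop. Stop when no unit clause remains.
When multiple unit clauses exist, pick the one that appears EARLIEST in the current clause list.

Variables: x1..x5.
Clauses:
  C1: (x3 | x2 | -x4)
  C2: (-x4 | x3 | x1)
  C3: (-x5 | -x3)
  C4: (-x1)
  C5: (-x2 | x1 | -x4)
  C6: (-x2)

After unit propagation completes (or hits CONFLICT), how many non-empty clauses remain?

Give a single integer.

Answer: 3

Derivation:
unit clause [-1] forces x1=F; simplify:
  drop 1 from [-4, 3, 1] -> [-4, 3]
  drop 1 from [-2, 1, -4] -> [-2, -4]
  satisfied 1 clause(s); 5 remain; assigned so far: [1]
unit clause [-2] forces x2=F; simplify:
  drop 2 from [3, 2, -4] -> [3, -4]
  satisfied 2 clause(s); 3 remain; assigned so far: [1, 2]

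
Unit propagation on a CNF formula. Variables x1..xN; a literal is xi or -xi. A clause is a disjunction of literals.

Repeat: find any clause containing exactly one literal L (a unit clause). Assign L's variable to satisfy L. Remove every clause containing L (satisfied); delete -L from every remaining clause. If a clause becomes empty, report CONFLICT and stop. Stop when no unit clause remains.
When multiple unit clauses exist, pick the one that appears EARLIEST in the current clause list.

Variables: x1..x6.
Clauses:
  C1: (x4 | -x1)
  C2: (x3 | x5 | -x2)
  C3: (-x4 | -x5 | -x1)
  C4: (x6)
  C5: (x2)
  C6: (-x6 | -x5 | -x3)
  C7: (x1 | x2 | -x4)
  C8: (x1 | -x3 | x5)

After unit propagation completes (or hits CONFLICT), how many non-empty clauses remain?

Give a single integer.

unit clause [6] forces x6=T; simplify:
  drop -6 from [-6, -5, -3] -> [-5, -3]
  satisfied 1 clause(s); 7 remain; assigned so far: [6]
unit clause [2] forces x2=T; simplify:
  drop -2 from [3, 5, -2] -> [3, 5]
  satisfied 2 clause(s); 5 remain; assigned so far: [2, 6]

Answer: 5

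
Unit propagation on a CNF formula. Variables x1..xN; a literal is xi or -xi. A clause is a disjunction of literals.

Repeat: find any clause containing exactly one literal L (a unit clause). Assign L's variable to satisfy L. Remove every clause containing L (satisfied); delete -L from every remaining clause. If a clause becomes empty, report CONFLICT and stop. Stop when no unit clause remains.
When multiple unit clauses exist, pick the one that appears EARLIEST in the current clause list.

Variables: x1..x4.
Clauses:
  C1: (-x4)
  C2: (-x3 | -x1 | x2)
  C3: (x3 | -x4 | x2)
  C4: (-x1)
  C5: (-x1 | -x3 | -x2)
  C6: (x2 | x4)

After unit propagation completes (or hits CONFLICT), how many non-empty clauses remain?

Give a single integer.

unit clause [-4] forces x4=F; simplify:
  drop 4 from [2, 4] -> [2]
  satisfied 2 clause(s); 4 remain; assigned so far: [4]
unit clause [-1] forces x1=F; simplify:
  satisfied 3 clause(s); 1 remain; assigned so far: [1, 4]
unit clause [2] forces x2=T; simplify:
  satisfied 1 clause(s); 0 remain; assigned so far: [1, 2, 4]

Answer: 0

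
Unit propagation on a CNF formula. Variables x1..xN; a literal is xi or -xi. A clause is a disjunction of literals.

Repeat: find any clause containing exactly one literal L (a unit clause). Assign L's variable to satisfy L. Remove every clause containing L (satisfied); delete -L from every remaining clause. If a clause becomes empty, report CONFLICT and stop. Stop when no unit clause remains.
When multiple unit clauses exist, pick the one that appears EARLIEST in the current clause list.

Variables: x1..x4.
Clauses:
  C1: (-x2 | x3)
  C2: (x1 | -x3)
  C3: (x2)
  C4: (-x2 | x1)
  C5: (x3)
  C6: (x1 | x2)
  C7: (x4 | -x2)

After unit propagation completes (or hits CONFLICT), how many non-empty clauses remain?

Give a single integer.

unit clause [2] forces x2=T; simplify:
  drop -2 from [-2, 3] -> [3]
  drop -2 from [-2, 1] -> [1]
  drop -2 from [4, -2] -> [4]
  satisfied 2 clause(s); 5 remain; assigned so far: [2]
unit clause [3] forces x3=T; simplify:
  drop -3 from [1, -3] -> [1]
  satisfied 2 clause(s); 3 remain; assigned so far: [2, 3]
unit clause [1] forces x1=T; simplify:
  satisfied 2 clause(s); 1 remain; assigned so far: [1, 2, 3]
unit clause [4] forces x4=T; simplify:
  satisfied 1 clause(s); 0 remain; assigned so far: [1, 2, 3, 4]

Answer: 0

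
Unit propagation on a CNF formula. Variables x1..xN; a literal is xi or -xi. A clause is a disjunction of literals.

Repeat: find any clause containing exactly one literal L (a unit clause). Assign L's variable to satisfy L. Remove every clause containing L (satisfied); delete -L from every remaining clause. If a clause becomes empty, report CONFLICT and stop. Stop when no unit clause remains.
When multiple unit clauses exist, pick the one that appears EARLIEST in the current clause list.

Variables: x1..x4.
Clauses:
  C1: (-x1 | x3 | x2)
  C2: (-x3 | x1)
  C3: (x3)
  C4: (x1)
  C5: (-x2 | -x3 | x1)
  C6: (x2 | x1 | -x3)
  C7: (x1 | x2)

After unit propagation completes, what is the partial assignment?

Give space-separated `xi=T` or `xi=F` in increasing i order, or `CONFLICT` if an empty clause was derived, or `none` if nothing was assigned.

Answer: x1=T x3=T

Derivation:
unit clause [3] forces x3=T; simplify:
  drop -3 from [-3, 1] -> [1]
  drop -3 from [-2, -3, 1] -> [-2, 1]
  drop -3 from [2, 1, -3] -> [2, 1]
  satisfied 2 clause(s); 5 remain; assigned so far: [3]
unit clause [1] forces x1=T; simplify:
  satisfied 5 clause(s); 0 remain; assigned so far: [1, 3]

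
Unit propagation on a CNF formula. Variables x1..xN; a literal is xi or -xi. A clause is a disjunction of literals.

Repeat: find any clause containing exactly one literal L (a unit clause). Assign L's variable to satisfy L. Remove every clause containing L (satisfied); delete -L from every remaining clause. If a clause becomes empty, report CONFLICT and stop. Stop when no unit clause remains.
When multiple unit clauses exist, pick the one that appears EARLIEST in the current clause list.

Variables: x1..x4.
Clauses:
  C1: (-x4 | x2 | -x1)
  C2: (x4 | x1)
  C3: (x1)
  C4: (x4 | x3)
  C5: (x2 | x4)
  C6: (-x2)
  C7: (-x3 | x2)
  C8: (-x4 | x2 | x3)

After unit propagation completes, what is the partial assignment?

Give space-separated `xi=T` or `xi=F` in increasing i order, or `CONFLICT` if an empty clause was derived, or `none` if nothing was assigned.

unit clause [1] forces x1=T; simplify:
  drop -1 from [-4, 2, -1] -> [-4, 2]
  satisfied 2 clause(s); 6 remain; assigned so far: [1]
unit clause [-2] forces x2=F; simplify:
  drop 2 from [-4, 2] -> [-4]
  drop 2 from [2, 4] -> [4]
  drop 2 from [-3, 2] -> [-3]
  drop 2 from [-4, 2, 3] -> [-4, 3]
  satisfied 1 clause(s); 5 remain; assigned so far: [1, 2]
unit clause [-4] forces x4=F; simplify:
  drop 4 from [4, 3] -> [3]
  drop 4 from [4] -> [] (empty!)
  satisfied 2 clause(s); 3 remain; assigned so far: [1, 2, 4]
CONFLICT (empty clause)

Answer: CONFLICT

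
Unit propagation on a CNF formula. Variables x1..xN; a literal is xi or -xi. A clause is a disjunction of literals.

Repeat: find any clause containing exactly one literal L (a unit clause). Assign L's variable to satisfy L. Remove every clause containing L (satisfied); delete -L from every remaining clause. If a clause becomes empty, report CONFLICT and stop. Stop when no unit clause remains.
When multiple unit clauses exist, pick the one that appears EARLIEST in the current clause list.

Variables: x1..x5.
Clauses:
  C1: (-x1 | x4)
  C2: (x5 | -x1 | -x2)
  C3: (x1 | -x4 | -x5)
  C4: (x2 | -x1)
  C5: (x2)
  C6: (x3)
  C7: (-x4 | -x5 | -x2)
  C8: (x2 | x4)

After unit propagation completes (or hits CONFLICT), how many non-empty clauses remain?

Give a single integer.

unit clause [2] forces x2=T; simplify:
  drop -2 from [5, -1, -2] -> [5, -1]
  drop -2 from [-4, -5, -2] -> [-4, -5]
  satisfied 3 clause(s); 5 remain; assigned so far: [2]
unit clause [3] forces x3=T; simplify:
  satisfied 1 clause(s); 4 remain; assigned so far: [2, 3]

Answer: 4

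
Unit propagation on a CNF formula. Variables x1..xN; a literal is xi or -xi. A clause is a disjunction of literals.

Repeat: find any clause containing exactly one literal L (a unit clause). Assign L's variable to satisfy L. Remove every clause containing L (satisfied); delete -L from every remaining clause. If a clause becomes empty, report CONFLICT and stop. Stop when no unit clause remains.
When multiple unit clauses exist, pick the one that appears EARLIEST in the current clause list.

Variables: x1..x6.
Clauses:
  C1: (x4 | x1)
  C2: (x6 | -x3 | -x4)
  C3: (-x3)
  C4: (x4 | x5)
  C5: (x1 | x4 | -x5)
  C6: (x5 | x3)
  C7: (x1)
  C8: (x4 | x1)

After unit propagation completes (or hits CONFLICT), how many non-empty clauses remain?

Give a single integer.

unit clause [-3] forces x3=F; simplify:
  drop 3 from [5, 3] -> [5]
  satisfied 2 clause(s); 6 remain; assigned so far: [3]
unit clause [5] forces x5=T; simplify:
  drop -5 from [1, 4, -5] -> [1, 4]
  satisfied 2 clause(s); 4 remain; assigned so far: [3, 5]
unit clause [1] forces x1=T; simplify:
  satisfied 4 clause(s); 0 remain; assigned so far: [1, 3, 5]

Answer: 0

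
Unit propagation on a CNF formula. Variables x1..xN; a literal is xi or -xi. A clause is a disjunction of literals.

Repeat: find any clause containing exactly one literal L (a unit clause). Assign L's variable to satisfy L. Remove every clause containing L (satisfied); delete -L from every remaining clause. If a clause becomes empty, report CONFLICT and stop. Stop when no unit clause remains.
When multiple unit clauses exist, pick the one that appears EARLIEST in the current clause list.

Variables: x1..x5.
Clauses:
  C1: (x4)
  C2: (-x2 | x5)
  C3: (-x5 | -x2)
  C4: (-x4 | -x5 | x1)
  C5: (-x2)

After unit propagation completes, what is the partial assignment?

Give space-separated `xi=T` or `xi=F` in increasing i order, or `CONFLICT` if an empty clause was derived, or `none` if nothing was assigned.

unit clause [4] forces x4=T; simplify:
  drop -4 from [-4, -5, 1] -> [-5, 1]
  satisfied 1 clause(s); 4 remain; assigned so far: [4]
unit clause [-2] forces x2=F; simplify:
  satisfied 3 clause(s); 1 remain; assigned so far: [2, 4]

Answer: x2=F x4=T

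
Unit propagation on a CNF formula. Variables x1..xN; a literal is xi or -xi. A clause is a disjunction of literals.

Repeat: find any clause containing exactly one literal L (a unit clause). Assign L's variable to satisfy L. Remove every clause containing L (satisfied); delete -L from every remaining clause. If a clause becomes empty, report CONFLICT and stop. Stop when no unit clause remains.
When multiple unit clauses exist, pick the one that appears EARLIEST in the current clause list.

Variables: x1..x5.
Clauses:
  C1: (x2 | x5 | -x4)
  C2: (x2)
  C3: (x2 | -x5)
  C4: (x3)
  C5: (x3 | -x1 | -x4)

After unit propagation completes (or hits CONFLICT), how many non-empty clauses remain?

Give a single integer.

unit clause [2] forces x2=T; simplify:
  satisfied 3 clause(s); 2 remain; assigned so far: [2]
unit clause [3] forces x3=T; simplify:
  satisfied 2 clause(s); 0 remain; assigned so far: [2, 3]

Answer: 0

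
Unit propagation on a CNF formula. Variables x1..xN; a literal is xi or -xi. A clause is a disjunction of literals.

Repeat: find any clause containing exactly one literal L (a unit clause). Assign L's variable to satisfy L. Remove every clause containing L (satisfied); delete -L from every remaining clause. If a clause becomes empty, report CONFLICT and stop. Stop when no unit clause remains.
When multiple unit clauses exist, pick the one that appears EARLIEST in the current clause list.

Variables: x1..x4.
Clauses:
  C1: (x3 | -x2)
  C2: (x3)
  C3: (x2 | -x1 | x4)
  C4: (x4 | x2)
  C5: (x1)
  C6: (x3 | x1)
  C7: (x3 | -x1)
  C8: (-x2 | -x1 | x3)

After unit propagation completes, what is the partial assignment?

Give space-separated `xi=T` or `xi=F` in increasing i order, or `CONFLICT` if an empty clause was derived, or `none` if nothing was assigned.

unit clause [3] forces x3=T; simplify:
  satisfied 5 clause(s); 3 remain; assigned so far: [3]
unit clause [1] forces x1=T; simplify:
  drop -1 from [2, -1, 4] -> [2, 4]
  satisfied 1 clause(s); 2 remain; assigned so far: [1, 3]

Answer: x1=T x3=T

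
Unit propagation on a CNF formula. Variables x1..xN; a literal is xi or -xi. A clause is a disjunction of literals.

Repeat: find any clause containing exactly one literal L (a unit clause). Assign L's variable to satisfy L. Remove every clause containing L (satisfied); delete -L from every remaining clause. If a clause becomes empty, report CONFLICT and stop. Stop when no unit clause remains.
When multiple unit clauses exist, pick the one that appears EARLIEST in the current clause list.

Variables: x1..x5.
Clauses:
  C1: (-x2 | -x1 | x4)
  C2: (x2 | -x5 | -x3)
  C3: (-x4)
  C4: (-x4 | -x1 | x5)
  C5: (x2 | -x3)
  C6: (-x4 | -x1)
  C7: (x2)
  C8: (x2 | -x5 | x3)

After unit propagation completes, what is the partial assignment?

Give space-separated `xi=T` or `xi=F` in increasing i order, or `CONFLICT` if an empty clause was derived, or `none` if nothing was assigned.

Answer: x1=F x2=T x4=F

Derivation:
unit clause [-4] forces x4=F; simplify:
  drop 4 from [-2, -1, 4] -> [-2, -1]
  satisfied 3 clause(s); 5 remain; assigned so far: [4]
unit clause [2] forces x2=T; simplify:
  drop -2 from [-2, -1] -> [-1]
  satisfied 4 clause(s); 1 remain; assigned so far: [2, 4]
unit clause [-1] forces x1=F; simplify:
  satisfied 1 clause(s); 0 remain; assigned so far: [1, 2, 4]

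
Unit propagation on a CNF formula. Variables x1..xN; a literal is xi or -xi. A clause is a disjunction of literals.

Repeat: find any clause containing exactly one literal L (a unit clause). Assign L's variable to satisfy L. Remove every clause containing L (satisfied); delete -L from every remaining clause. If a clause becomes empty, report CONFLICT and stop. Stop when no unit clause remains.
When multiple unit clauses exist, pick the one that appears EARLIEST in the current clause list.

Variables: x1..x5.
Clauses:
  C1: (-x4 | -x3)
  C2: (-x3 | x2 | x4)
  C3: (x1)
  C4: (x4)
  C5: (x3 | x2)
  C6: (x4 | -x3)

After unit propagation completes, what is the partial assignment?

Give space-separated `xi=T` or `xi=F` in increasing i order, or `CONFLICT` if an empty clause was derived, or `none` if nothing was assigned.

Answer: x1=T x2=T x3=F x4=T

Derivation:
unit clause [1] forces x1=T; simplify:
  satisfied 1 clause(s); 5 remain; assigned so far: [1]
unit clause [4] forces x4=T; simplify:
  drop -4 from [-4, -3] -> [-3]
  satisfied 3 clause(s); 2 remain; assigned so far: [1, 4]
unit clause [-3] forces x3=F; simplify:
  drop 3 from [3, 2] -> [2]
  satisfied 1 clause(s); 1 remain; assigned so far: [1, 3, 4]
unit clause [2] forces x2=T; simplify:
  satisfied 1 clause(s); 0 remain; assigned so far: [1, 2, 3, 4]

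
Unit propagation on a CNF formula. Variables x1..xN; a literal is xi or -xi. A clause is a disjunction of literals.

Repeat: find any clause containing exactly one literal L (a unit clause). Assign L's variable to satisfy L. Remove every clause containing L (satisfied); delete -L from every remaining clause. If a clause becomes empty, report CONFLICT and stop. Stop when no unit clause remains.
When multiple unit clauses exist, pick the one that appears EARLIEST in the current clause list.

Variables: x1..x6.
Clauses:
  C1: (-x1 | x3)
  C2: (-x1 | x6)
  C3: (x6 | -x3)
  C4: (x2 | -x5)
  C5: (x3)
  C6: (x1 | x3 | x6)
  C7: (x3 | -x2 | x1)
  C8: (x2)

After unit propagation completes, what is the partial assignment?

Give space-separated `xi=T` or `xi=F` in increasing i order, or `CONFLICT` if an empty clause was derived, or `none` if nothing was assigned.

Answer: x2=T x3=T x6=T

Derivation:
unit clause [3] forces x3=T; simplify:
  drop -3 from [6, -3] -> [6]
  satisfied 4 clause(s); 4 remain; assigned so far: [3]
unit clause [6] forces x6=T; simplify:
  satisfied 2 clause(s); 2 remain; assigned so far: [3, 6]
unit clause [2] forces x2=T; simplify:
  satisfied 2 clause(s); 0 remain; assigned so far: [2, 3, 6]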